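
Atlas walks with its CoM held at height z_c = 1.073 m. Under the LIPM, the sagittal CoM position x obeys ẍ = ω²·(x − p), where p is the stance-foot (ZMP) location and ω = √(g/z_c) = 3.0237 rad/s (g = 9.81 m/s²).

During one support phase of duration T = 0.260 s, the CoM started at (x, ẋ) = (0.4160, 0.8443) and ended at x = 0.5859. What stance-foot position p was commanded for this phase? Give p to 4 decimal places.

ωT = 3.0237·0.260 = 0.786162; cosh(ωT) = 1.325273, sinh(ωT) = 0.869683
x(T) = p + (x₀−p)·cosh(ωT) + (ẋ₀/ω)·sinh(ωT) ⇒ p·(1 − cosh) = x(T) − x₀·cosh − (ẋ₀/ω)·sinh
numerator   = 0.5859 − (0.4160)·1.325273 − (0.8443/3.0237)·0.869683 = -0.208253
denominator = 1 − 1.325273 = -0.325273
p = -0.208253 / -0.325273 = 0.6402

p = 0.6402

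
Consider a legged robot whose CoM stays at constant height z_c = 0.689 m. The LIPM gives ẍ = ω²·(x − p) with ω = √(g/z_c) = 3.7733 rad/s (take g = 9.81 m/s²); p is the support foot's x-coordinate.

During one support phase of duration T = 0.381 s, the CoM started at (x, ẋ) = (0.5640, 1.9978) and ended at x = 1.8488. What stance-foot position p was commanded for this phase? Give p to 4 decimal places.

p = 0.3737

ωT = 3.7733·0.381 = 1.437627; cosh(ωT) = 2.224092, sinh(ωT) = 1.986601
x(T) = p + (x₀−p)·cosh(ωT) + (ẋ₀/ω)·sinh(ωT) ⇒ p·(1 − cosh) = x(T) − x₀·cosh − (ẋ₀/ω)·sinh
numerator   = 1.8488 − (0.5640)·2.224092 − (1.9978/3.7733)·1.986601 = -0.457408
denominator = 1 − 2.224092 = -1.224092
p = -0.457408 / -1.224092 = 0.3737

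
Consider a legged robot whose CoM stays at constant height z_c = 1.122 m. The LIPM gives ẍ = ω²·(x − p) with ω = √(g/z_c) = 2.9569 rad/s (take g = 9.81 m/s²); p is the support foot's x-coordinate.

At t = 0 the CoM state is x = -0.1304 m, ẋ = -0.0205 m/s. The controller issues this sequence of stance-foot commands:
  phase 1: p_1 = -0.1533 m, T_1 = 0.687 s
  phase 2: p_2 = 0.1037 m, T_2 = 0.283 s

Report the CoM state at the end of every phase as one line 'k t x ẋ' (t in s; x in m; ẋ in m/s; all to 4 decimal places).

phase 1: p=-0.1533, T=0.687, ωT=2.031390, cosh=3.877916, sinh=3.746763; start (x,ẋ)=(-0.130400, -0.020500) → end (x,ẋ)=(-0.090472, 0.174207)
phase 2: p=0.1037, T=0.283, ωT=0.836803, cosh=1.371033, sinh=0.937940; start (x,ẋ)=(-0.090472, 0.174207) → end (x,ẋ)=(-0.107257, -0.299671)

1 0.6870 -0.0905 0.1742
2 0.9700 -0.1073 -0.2997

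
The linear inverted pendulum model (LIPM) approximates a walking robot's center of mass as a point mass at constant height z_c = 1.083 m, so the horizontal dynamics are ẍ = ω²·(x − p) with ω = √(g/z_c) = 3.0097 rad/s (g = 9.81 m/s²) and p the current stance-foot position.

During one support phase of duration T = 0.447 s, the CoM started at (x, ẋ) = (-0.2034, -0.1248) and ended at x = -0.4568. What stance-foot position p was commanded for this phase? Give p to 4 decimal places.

ωT = 3.0097·0.447 = 1.345336; cosh(ωT) = 2.049964, sinh(ωT) = 1.789512
x(T) = p + (x₀−p)·cosh(ωT) + (ẋ₀/ω)·sinh(ωT) ⇒ p·(1 − cosh) = x(T) − x₀·cosh − (ẋ₀/ω)·sinh
numerator   = -0.4568 − (-0.2034)·2.049964 − (-0.1248/3.0097)·1.789512 = 0.034366
denominator = 1 − 2.049964 = -1.049964
p = 0.034366 / -1.049964 = -0.0327

p = -0.0327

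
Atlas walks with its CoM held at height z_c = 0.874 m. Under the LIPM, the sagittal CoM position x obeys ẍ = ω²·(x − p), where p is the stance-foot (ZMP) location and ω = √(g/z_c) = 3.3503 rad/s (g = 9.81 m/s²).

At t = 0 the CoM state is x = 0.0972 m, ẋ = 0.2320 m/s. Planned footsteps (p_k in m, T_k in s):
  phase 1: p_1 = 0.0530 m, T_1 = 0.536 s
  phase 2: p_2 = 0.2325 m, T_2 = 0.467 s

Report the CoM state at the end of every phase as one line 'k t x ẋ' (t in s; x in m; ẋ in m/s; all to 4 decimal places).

phase 1: p=0.0530, T=0.536, ωT=1.795761, cosh=3.095029, sinh=2.929027; start (x,ẋ)=(0.097200, 0.232000) → end (x,ẋ)=(0.392628, 1.151787)
phase 2: p=0.2325, T=0.467, ωT=1.564590, cosh=2.494944, sinh=2.285771; start (x,ẋ)=(0.392628, 1.151787) → end (x,ẋ)=(1.417827, 4.099908)

1 0.5360 0.3926 1.1518
2 1.0030 1.4178 4.0999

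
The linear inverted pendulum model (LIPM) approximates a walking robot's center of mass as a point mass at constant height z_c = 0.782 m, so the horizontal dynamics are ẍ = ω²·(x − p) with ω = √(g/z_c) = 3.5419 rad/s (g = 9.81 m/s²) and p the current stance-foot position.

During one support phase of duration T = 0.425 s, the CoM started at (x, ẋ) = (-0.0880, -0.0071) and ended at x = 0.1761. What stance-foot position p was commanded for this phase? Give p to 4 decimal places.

ωT = 3.5419·0.425 = 1.505308; cosh(ωT) = 2.363744, sinh(ωT) = 2.141795
x(T) = p + (x₀−p)·cosh(ωT) + (ẋ₀/ω)·sinh(ωT) ⇒ p·(1 − cosh) = x(T) − x₀·cosh − (ẋ₀/ω)·sinh
numerator   = 0.1761 − (-0.0880)·2.363744 − (-0.0071/3.5419)·2.141795 = 0.388403
denominator = 1 − 2.363744 = -1.363744
p = 0.388403 / -1.363744 = -0.2848

p = -0.2848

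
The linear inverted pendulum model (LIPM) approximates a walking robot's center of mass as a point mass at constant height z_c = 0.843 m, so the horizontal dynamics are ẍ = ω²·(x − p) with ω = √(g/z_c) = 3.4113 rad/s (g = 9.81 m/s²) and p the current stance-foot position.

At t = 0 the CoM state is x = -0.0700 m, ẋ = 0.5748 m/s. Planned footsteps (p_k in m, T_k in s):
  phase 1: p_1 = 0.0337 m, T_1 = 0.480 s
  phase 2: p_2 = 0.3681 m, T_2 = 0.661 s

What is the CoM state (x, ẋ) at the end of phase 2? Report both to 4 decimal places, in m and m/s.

x = 0.3420, ẋ = 0.0496

phase 1: p=0.0337, T=0.480, ωT=1.637424, cosh=2.668194, sinh=2.473713; start (x,ẋ)=(-0.070000, 0.574800) → end (x,ẋ)=(0.173826, 0.658597)
phase 2: p=0.3681, T=0.661, ωT=2.254869, cosh=4.819467, sinh=4.714580; start (x,ẋ)=(0.173826, 0.658597) → end (x,ẋ)=(0.342016, 0.049610)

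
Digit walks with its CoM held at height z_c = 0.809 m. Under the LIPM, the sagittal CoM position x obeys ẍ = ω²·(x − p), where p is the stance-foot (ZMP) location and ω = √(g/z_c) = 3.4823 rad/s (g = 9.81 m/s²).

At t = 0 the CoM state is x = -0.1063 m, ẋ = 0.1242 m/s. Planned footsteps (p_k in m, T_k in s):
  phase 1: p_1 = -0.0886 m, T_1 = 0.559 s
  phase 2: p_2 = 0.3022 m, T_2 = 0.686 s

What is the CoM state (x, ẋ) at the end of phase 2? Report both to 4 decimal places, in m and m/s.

phase 1: p=-0.0886, T=0.559, ωT=1.946606, cosh=3.573814, sinh=3.431056; start (x,ẋ)=(-0.106300, 0.124200) → end (x,ẋ)=(-0.029484, 0.232389)
phase 2: p=0.3022, T=0.686, ωT=2.388858, cosh=5.496385, sinh=5.404651; start (x,ẋ)=(-0.029484, 0.232389) → end (x,ẋ)=(-1.160189, -4.965202)

x = -1.1602, ẋ = -4.9652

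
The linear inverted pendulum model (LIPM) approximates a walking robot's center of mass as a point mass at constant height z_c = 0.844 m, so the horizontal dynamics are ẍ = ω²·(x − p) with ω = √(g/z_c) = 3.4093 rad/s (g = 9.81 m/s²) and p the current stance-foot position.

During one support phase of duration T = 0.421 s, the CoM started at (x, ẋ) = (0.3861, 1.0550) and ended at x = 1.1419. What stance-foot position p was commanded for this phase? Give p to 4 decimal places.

p = 0.2691

ωT = 3.4093·0.421 = 1.435315; cosh(ωT) = 2.219505, sinh(ωT) = 1.981465
x(T) = p + (x₀−p)·cosh(ωT) + (ẋ₀/ω)·sinh(ωT) ⇒ p·(1 − cosh) = x(T) − x₀·cosh − (ẋ₀/ω)·sinh
numerator   = 1.1419 − (0.3861)·2.219505 − (1.0550/3.4093)·1.981465 = -0.328210
denominator = 1 − 2.219505 = -1.219505
p = -0.328210 / -1.219505 = 0.2691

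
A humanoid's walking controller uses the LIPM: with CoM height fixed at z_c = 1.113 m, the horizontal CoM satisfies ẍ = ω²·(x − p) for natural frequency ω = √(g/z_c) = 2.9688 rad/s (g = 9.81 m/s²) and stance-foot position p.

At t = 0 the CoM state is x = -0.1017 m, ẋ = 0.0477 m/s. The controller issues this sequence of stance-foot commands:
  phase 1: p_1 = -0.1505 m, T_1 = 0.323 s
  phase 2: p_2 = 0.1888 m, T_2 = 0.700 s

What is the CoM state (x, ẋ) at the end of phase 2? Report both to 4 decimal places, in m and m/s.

x = -0.5111, ẋ = -1.9563

phase 1: p=-0.1505, T=0.323, ωT=0.958922, cosh=1.496095, sinh=1.112789; start (x,ẋ)=(-0.101700, 0.047700) → end (x,ẋ)=(-0.059611, 0.232582)
phase 2: p=0.1888, T=0.700, ωT=2.078160, cosh=4.057457, sinh=3.932297; start (x,ẋ)=(-0.059611, 0.232582) → end (x,ẋ)=(-0.511054, -1.956313)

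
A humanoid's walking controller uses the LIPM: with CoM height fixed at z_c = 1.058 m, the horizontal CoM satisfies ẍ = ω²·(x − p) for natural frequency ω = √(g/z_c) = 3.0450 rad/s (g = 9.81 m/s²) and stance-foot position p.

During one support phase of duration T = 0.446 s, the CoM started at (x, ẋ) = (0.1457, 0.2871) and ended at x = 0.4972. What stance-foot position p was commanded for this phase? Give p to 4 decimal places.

p = -0.0223

ωT = 3.0450·0.446 = 1.358070; cosh(ωT) = 2.072919, sinh(ωT) = 1.815762
x(T) = p + (x₀−p)·cosh(ωT) + (ẋ₀/ω)·sinh(ωT) ⇒ p·(1 − cosh) = x(T) − x₀·cosh − (ẋ₀/ω)·sinh
numerator   = 0.4972 − (0.1457)·2.072919 − (0.2871/3.0450)·1.815762 = 0.023975
denominator = 1 − 2.072919 = -1.072919
p = 0.023975 / -1.072919 = -0.0223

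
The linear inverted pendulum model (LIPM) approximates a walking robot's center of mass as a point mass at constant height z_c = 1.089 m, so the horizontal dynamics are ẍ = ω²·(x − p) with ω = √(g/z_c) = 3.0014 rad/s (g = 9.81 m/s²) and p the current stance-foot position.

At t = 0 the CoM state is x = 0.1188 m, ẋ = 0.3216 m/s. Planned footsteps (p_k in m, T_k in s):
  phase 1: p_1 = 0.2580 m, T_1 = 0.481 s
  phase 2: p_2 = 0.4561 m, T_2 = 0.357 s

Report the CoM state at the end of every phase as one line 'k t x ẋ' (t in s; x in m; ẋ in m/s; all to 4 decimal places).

1 0.4810 0.1610 -0.1165
2 0.8380 -0.0752 -1.3312

phase 1: p=0.2580, T=0.481, ωT=1.443673, cosh=2.236144, sinh=2.000085; start (x,ẋ)=(0.118800, 0.321600) → end (x,ẋ)=(0.161038, -0.116481)
phase 2: p=0.4561, T=0.357, ωT=1.071500, cosh=1.631125, sinh=1.288630; start (x,ẋ)=(0.161038, -0.116481) → end (x,ẋ)=(-0.075194, -1.331206)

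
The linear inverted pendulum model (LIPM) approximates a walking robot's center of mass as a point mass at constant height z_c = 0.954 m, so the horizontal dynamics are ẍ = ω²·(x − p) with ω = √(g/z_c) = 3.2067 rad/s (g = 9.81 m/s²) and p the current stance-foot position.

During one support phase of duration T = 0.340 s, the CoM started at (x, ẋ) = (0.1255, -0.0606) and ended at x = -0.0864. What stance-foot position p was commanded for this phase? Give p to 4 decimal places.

ωT = 3.2067·0.340 = 1.090278; cosh(ωT) = 1.655612, sinh(ωT) = 1.319489
x(T) = p + (x₀−p)·cosh(ωT) + (ẋ₀/ω)·sinh(ωT) ⇒ p·(1 − cosh) = x(T) − x₀·cosh − (ẋ₀/ω)·sinh
numerator   = -0.0864 − (0.1255)·1.655612 − (-0.0606/3.2067)·1.319489 = -0.269244
denominator = 1 − 1.655612 = -0.655612
p = -0.269244 / -0.655612 = 0.4107

p = 0.4107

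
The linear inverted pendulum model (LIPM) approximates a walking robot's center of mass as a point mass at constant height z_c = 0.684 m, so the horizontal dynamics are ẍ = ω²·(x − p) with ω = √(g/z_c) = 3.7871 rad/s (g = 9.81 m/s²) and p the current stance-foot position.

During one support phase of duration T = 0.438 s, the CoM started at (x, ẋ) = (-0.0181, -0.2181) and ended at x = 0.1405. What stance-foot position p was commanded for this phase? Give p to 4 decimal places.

p = -0.1949

ωT = 3.7871·0.438 = 1.658750; cosh(ωT) = 2.721558, sinh(ωT) = 2.531181
x(T) = p + (x₀−p)·cosh(ωT) + (ẋ₀/ω)·sinh(ωT) ⇒ p·(1 − cosh) = x(T) − x₀·cosh − (ẋ₀/ω)·sinh
numerator   = 0.1405 − (-0.0181)·2.721558 − (-0.2181/3.7871)·2.531181 = 0.335532
denominator = 1 − 2.721558 = -1.721558
p = 0.335532 / -1.721558 = -0.1949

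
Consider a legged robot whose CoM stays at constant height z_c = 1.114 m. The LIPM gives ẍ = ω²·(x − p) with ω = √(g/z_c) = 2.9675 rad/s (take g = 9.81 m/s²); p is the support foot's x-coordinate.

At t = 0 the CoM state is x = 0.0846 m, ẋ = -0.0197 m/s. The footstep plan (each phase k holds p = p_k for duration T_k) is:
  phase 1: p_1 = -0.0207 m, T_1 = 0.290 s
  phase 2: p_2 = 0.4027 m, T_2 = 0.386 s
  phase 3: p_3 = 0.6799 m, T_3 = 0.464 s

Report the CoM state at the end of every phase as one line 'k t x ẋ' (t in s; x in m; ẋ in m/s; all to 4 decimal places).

phase 1: p=-0.0207, T=0.290, ωT=0.860575, cosh=1.393719, sinh=0.970801; start (x,ẋ)=(0.084600, -0.019700) → end (x,ẋ)=(0.119614, 0.275897)
phase 2: p=0.4027, T=0.386, ωT=1.145455, cosh=1.730975, sinh=1.412896; start (x,ẋ)=(0.119614, 0.275897) → end (x,ẋ)=(0.044046, -0.709343)
phase 3: p=0.6799, T=0.464, ωT=1.376920, cosh=2.107516, sinh=1.855162; start (x,ẋ)=(0.044046, -0.709343) → end (x,ẋ)=(-1.103625, -4.995450)

1 0.2900 0.1196 0.2759
2 0.6760 0.0440 -0.7093
3 1.1400 -1.1036 -4.9955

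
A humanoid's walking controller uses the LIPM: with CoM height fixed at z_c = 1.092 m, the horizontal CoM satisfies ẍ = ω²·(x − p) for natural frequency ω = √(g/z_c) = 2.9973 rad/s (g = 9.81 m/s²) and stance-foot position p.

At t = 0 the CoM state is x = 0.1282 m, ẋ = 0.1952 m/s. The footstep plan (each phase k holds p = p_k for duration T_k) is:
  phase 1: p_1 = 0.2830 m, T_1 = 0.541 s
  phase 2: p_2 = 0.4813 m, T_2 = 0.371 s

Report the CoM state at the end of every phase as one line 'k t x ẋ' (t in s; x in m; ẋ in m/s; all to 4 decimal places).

phase 1: p=0.2830, T=0.541, ωT=1.621539, cosh=2.629234, sinh=2.431640; start (x,ẋ)=(0.128200, 0.195200) → end (x,ẋ)=(0.034356, -0.615011)
phase 2: p=0.4813, T=0.371, ωT=1.111998, cosh=1.684665, sinh=1.355763; start (x,ẋ)=(0.034356, -0.615011) → end (x,ẋ)=(-0.549838, -2.852303)

1 0.5410 0.0344 -0.6150
2 0.9120 -0.5498 -2.8523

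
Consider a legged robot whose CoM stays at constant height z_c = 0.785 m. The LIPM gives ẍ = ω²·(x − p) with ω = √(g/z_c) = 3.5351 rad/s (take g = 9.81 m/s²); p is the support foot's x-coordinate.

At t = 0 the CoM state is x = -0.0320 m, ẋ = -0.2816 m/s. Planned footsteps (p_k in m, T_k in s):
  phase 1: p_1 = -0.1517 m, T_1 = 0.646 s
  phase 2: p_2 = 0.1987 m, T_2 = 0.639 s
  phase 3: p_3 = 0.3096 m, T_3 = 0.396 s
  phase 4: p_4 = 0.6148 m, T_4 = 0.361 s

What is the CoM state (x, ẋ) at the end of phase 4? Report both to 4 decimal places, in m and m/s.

phase 1: p=-0.1517, T=0.646, ωT=2.283675, cosh=4.957290, sinh=4.855381; start (x,ẋ)=(-0.032000, -0.281600) → end (x,ẋ)=(0.054916, 0.658589)
phase 2: p=0.1987, T=0.639, ωT=2.258929, cosh=4.838646, sinh=4.734184; start (x,ẋ)=(0.054916, 0.658589) → end (x,ẋ)=(0.384960, 0.780341)
phase 3: p=0.3096, T=0.396, ωT=1.399900, cosh=2.150707, sinh=1.904086; start (x,ẋ)=(0.384960, 0.780341) → end (x,ẋ)=(0.891986, 2.185541)
phase 4: p=0.6148, T=0.361, ωT=1.276171, cosh=1.930999, sinh=1.651895; start (x,ẋ)=(0.891986, 2.185541) → end (x,ẋ)=(2.171315, 5.838939)

x = 2.1713, ẋ = 5.8389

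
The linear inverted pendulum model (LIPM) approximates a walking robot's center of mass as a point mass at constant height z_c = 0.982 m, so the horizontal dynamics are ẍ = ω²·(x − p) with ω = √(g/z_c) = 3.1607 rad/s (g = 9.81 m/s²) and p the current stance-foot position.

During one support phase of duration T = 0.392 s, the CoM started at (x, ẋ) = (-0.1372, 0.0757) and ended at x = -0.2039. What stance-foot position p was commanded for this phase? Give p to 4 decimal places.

p = -0.0171

ωT = 3.1607·0.392 = 1.238994; cosh(ωT) = 1.870908, sinh(ωT) = 1.581232
x(T) = p + (x₀−p)·cosh(ωT) + (ẋ₀/ω)·sinh(ωT) ⇒ p·(1 − cosh) = x(T) − x₀·cosh − (ẋ₀/ω)·sinh
numerator   = -0.2039 − (-0.1372)·1.870908 − (0.0757/3.1607)·1.581232 = 0.014917
denominator = 1 − 1.870908 = -0.870908
p = 0.014917 / -0.870908 = -0.0171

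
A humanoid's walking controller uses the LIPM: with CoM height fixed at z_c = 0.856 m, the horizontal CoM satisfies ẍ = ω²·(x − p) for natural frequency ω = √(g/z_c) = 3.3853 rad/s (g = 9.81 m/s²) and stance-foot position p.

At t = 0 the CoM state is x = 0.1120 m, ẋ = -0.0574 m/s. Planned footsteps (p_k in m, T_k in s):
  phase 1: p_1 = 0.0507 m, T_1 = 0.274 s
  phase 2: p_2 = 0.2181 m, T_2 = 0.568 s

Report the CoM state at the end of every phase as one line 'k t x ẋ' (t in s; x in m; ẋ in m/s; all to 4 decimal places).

phase 1: p=0.0507, T=0.274, ωT=0.927572, cosh=1.461938, sinh=1.066425; start (x,ẋ)=(0.112000, -0.057400) → end (x,ẋ)=(0.122235, 0.137388)
phase 2: p=0.2181, T=0.568, ωT=1.922850, cosh=3.493309, sinh=3.347119; start (x,ẋ)=(0.122235, 0.137388) → end (x,ẋ)=(0.019052, -0.606309)

1 0.2740 0.1222 0.1374
2 0.8420 0.0191 -0.6063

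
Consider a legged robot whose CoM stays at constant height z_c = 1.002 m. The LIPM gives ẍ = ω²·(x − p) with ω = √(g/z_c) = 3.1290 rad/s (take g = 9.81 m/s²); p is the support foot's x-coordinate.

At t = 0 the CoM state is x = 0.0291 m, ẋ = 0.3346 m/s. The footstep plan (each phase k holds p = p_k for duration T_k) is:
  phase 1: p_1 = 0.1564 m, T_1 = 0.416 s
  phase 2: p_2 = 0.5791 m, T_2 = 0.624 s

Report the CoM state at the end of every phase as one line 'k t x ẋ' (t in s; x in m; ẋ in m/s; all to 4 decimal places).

phase 1: p=0.1564, T=0.416, ωT=1.301664, cosh=1.973743, sinh=1.701664; start (x,ẋ)=(0.029100, 0.334600) → end (x,ẋ)=(0.087110, -0.017395)
phase 2: p=0.5791, T=0.624, ωT=1.952496, cosh=3.594086, sinh=3.452167; start (x,ẋ)=(0.087110, -0.017395) → end (x,ẋ)=(-1.208346, -5.376911)

1 0.4160 0.0871 -0.0174
2 1.0400 -1.2083 -5.3769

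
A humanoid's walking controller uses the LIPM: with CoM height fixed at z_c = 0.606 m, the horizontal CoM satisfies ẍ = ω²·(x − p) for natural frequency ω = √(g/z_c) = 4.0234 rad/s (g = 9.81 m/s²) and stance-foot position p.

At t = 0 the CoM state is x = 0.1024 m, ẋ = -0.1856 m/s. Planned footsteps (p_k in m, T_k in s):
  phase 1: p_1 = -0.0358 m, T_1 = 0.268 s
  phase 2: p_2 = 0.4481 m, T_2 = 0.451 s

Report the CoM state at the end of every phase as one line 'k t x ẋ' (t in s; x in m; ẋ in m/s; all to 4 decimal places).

phase 1: p=-0.0358, T=0.268, ωT=1.078271, cosh=1.639888, sinh=1.299705; start (x,ẋ)=(0.102400, -0.185600) → end (x,ẋ)=(0.130877, 0.418317)
phase 2: p=0.4481, T=0.451, ωT=1.814553, cosh=3.150622, sinh=2.987712; start (x,ẋ)=(0.130877, 0.418317) → end (x,ẋ)=(-0.240715, -2.495304)

1 0.2680 0.1309 0.4183
2 0.7190 -0.2407 -2.4953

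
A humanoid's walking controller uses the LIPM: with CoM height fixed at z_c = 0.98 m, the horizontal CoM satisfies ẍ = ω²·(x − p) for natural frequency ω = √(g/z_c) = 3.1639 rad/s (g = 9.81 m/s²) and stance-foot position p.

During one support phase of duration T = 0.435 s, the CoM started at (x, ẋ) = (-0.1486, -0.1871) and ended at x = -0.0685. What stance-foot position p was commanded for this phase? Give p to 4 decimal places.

ωT = 3.1639·0.435 = 1.376297; cosh(ωT) = 2.106360, sinh(ωT) = 1.853848
x(T) = p + (x₀−p)·cosh(ωT) + (ẋ₀/ω)·sinh(ωT) ⇒ p·(1 − cosh) = x(T) − x₀·cosh − (ẋ₀/ω)·sinh
numerator   = -0.0685 − (-0.1486)·2.106360 − (-0.1871/3.1639)·1.853848 = 0.354134
denominator = 1 − 2.106360 = -1.106360
p = 0.354134 / -1.106360 = -0.3201

p = -0.3201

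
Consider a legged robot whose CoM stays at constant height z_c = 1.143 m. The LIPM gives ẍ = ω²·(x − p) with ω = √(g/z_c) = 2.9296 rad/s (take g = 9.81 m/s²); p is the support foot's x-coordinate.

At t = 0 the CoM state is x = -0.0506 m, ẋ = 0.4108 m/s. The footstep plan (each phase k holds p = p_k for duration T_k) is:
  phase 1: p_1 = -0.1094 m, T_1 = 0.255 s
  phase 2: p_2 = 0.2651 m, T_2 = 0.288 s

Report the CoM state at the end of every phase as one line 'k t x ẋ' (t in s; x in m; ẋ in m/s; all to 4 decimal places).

1 0.2550 0.0814 0.6719
2 0.5430 0.2293 0.4155

phase 1: p=-0.1094, T=0.255, ωT=0.747048, cosh=1.292261, sinh=0.818498; start (x,ẋ)=(-0.050600, 0.410800) → end (x,ẋ)=(0.081358, 0.671856)
phase 2: p=0.2651, T=0.288, ωT=0.843725, cosh=1.377558, sinh=0.947453; start (x,ẋ)=(0.081358, 0.671856) → end (x,ẋ)=(0.229268, 0.415516)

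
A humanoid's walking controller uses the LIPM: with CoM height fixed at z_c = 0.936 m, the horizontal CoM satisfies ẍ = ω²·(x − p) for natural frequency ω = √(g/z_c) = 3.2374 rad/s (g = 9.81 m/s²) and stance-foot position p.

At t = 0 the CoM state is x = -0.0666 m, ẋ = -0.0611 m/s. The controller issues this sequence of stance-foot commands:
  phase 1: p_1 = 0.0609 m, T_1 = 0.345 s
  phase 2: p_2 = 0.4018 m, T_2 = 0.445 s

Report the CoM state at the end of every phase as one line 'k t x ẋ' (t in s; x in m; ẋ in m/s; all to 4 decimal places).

1 0.3450 -0.1805 -0.6664
2 0.7900 -1.3071 -5.2437

phase 1: p=0.0609, T=0.345, ωT=1.116903, cosh=1.691334, sinh=1.364043; start (x,ẋ)=(-0.066600, -0.061100) → end (x,ẋ)=(-0.180489, -0.666374)
phase 2: p=0.4018, T=0.445, ωT=1.440643, cosh=2.230093, sinh=1.993318; start (x,ẋ)=(-0.180489, -0.666374) → end (x,ẋ)=(-1.307056, -5.243684)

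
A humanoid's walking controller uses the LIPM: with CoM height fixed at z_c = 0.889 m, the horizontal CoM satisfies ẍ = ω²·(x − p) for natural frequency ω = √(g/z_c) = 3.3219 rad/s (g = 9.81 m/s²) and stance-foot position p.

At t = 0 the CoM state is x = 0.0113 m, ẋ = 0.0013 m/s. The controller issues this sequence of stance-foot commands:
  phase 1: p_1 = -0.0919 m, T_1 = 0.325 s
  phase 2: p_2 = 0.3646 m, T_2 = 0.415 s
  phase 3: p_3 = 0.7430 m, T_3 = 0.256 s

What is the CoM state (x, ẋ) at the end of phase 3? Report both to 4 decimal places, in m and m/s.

x = -0.5075, ẋ = -3.4661

phase 1: p=-0.0919, T=0.325, ωT=1.079617, cosh=1.641639, sinh=1.301914; start (x,ẋ)=(0.011300, 0.001300) → end (x,ẋ)=(0.078027, 0.448456)
phase 2: p=0.3646, T=0.415, ωT=1.378588, cosh=2.110614, sinh=1.858681; start (x,ẋ)=(0.078027, 0.448456) → end (x,ẋ)=(0.010676, -0.822886)
phase 3: p=0.7430, T=0.256, ωT=0.850406, cosh=1.383920, sinh=0.956678; start (x,ẋ)=(0.010676, -0.822886) → end (x,ẋ)=(-0.507461, -3.466126)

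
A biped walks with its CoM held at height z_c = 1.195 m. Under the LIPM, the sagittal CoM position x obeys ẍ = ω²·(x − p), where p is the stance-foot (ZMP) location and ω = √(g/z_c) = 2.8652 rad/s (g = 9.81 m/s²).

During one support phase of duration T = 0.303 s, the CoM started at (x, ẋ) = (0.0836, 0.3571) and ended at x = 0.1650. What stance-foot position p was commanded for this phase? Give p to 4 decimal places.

p = 0.1856

ωT = 2.8652·0.303 = 0.868156; cosh(ωT) = 1.401119, sinh(ωT) = 0.981394
x(T) = p + (x₀−p)·cosh(ωT) + (ẋ₀/ω)·sinh(ωT) ⇒ p·(1 − cosh) = x(T) − x₀·cosh − (ẋ₀/ω)·sinh
numerator   = 0.1650 − (0.0836)·1.401119 − (0.3571/2.8652)·0.981394 = -0.074448
denominator = 1 − 1.401119 = -0.401119
p = -0.074448 / -0.401119 = 0.1856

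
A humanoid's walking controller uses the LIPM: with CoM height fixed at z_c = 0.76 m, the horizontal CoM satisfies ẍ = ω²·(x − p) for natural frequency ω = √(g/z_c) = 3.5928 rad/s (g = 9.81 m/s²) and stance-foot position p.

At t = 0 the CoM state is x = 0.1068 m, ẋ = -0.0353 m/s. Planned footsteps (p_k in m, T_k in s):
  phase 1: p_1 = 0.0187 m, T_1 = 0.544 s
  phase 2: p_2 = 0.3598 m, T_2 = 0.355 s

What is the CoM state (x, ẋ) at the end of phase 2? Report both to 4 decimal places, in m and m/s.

phase 1: p=0.0187, T=0.544, ωT=1.954483, cosh=3.600953, sinh=3.459316; start (x,ẋ)=(0.106800, -0.035300) → end (x,ẋ)=(0.301956, 0.967849)
phase 2: p=0.3598, T=0.355, ωT=1.275444, cosh=1.929799, sinh=1.650492; start (x,ẋ)=(0.301956, 0.967849) → end (x,ẋ)=(0.692791, 1.524742)

x = 0.6928, ẋ = 1.5247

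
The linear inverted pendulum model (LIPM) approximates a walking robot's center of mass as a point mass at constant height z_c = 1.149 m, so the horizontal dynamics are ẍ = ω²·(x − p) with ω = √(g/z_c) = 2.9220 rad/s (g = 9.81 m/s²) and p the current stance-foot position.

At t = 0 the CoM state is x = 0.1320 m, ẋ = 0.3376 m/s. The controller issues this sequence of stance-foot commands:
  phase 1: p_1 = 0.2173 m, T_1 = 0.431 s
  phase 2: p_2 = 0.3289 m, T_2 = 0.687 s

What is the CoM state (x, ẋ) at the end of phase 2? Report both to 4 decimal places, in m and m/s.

phase 1: p=0.2173, T=0.431, ωT=1.259382, cosh=1.903536, sinh=1.619707; start (x,ẋ)=(0.132000, 0.337600) → end (x,ẋ)=(0.242065, 0.238927)
phase 2: p=0.3289, T=0.687, ωT=2.007414, cosh=3.789189, sinh=3.654853; start (x,ẋ)=(0.242065, 0.238927) → end (x,ẋ)=(0.298717, -0.022012)

x = 0.2987, ẋ = -0.0220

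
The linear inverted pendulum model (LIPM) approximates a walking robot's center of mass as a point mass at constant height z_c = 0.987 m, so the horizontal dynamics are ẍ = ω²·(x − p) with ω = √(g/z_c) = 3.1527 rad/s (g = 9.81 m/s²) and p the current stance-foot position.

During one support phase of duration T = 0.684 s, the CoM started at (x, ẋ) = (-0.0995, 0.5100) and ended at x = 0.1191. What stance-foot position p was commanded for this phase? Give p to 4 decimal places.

ωT = 3.1527·0.684 = 2.156447; cosh(ωT) = 4.378059, sinh(ωT) = 4.262323
x(T) = p + (x₀−p)·cosh(ωT) + (ẋ₀/ω)·sinh(ωT) ⇒ p·(1 − cosh) = x(T) − x₀·cosh − (ẋ₀/ω)·sinh
numerator   = 0.1191 − (-0.0995)·4.378059 − (0.5100/3.1527)·4.262323 = -0.134783
denominator = 1 − 4.378059 = -3.378059
p = -0.134783 / -3.378059 = 0.0399

p = 0.0399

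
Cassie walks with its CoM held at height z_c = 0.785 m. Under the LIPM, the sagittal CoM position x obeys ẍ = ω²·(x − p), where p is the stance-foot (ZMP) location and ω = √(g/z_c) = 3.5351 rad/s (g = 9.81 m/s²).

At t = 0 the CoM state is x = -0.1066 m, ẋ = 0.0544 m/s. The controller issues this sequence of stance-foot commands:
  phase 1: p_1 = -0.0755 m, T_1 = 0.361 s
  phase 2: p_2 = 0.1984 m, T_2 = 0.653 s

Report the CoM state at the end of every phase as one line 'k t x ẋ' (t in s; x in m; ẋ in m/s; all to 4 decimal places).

1 0.3610 -0.1101 -0.0766
2 1.0140 -1.4765 -5.8201

phase 1: p=-0.0755, T=0.361, ωT=1.276171, cosh=1.930999, sinh=1.651895; start (x,ẋ)=(-0.106600, 0.054400) → end (x,ẋ)=(-0.110134, -0.076566)
phase 2: p=0.1984, T=0.653, ωT=2.308420, cosh=5.078970, sinh=4.979552; start (x,ẋ)=(-0.110134, -0.076566) → end (x,ẋ)=(-1.476485, -5.820062)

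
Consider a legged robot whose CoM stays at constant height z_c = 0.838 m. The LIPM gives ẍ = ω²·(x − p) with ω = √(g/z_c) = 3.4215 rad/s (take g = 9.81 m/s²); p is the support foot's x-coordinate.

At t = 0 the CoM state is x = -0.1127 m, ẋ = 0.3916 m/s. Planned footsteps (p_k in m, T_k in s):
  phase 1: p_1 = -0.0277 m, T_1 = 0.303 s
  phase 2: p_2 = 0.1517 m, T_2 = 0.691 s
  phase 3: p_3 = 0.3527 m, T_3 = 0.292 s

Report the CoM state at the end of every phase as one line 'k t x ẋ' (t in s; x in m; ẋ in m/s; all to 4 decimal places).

1 0.3030 -0.0215 0.2631
2 0.9940 -0.3724 -1.7128
3 1.2860 -1.3531 -5.5534

phase 1: p=-0.0277, T=0.303, ωT=1.036714, cosh=1.587277, sinh=1.232660; start (x,ẋ)=(-0.112700, 0.391600) → end (x,ẋ)=(-0.021537, 0.263087)
phase 2: p=0.1517, T=0.691, ωT=2.364256, cosh=5.365074, sinh=5.271054; start (x,ẋ)=(-0.021537, 0.263087) → end (x,ẋ)=(-0.372428, -1.712842)
phase 3: p=0.3527, T=0.292, ωT=0.999078, cosh=1.541998, sinh=1.173779; start (x,ẋ)=(-0.372428, -1.712842) → end (x,ẋ)=(-1.353053, -5.553375)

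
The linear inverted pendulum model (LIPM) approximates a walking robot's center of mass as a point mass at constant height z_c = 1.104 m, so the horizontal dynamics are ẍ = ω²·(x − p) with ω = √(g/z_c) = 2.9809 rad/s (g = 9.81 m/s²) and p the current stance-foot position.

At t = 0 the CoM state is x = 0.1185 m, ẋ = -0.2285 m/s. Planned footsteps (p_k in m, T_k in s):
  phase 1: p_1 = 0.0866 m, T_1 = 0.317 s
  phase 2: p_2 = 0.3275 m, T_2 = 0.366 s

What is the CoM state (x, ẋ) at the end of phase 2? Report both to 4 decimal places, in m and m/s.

phase 1: p=0.0866, T=0.317, ωT=0.944945, cosh=1.480687, sinh=1.091986; start (x,ẋ)=(0.118500, -0.228500) → end (x,ẋ)=(0.050128, -0.234499)
phase 2: p=0.3275, T=0.366, ωT=1.091009, cosh=1.656578, sinh=1.320700; start (x,ẋ)=(0.050128, -0.234499) → end (x,ẋ)=(-0.235884, -1.480445)

x = -0.2359, ẋ = -1.4804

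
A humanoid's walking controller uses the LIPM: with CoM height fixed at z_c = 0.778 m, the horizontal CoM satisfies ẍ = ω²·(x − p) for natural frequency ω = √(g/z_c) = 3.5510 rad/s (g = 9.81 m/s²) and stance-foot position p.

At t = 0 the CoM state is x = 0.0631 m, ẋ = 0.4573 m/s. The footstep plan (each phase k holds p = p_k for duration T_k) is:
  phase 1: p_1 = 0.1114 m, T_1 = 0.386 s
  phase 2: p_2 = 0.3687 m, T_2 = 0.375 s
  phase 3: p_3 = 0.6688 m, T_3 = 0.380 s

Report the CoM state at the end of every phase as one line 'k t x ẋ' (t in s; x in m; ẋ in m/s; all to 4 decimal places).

phase 1: p=0.1114, T=0.386, ωT=1.370686, cosh=2.095992, sinh=1.842059; start (x,ẋ)=(0.063100, 0.457300) → end (x,ẋ)=(0.247385, 0.642559)
phase 2: p=0.3687, T=0.375, ωT=1.331625, cosh=2.025620, sinh=1.761572; start (x,ẋ)=(0.247385, 0.642559) → end (x,ẋ)=(0.441722, 0.542715)
phase 3: p=0.6688, T=0.380, ωT=1.349380, cosh=2.057218, sinh=1.797817; start (x,ẋ)=(0.441722, 0.542715) → end (x,ẋ)=(0.476419, -0.333195)

1 0.3860 0.2474 0.6426
2 0.7610 0.4417 0.5427
3 1.1410 0.4764 -0.3332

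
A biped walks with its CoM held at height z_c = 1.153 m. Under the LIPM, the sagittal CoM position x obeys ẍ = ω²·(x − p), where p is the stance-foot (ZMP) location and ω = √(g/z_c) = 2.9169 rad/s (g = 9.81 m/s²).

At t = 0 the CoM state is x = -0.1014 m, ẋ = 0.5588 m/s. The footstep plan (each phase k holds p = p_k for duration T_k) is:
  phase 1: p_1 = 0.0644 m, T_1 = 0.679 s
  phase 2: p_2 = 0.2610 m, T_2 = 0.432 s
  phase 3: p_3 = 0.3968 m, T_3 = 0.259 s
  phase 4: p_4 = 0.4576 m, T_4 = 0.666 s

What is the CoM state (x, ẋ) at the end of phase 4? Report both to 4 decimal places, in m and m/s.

phase 1: p=0.0644, T=0.679, ωT=1.980575, cosh=3.692450, sinh=3.554460; start (x,ẋ)=(-0.101400, 0.558800) → end (x,ẋ)=(0.133131, 0.344326)
phase 2: p=0.2610, T=0.432, ωT=1.260101, cosh=1.904701, sinh=1.621076; start (x,ẋ)=(0.133131, 0.344326) → end (x,ẋ)=(0.208808, 0.051208)
phase 3: p=0.3968, T=0.259, ωT=0.755477, cosh=1.299207, sinh=0.829420; start (x,ẋ)=(0.208808, 0.051208) → end (x,ẋ)=(0.167121, -0.388285)
phase 4: p=0.4576, T=0.666, ωT=1.942655, cosh=3.560288, sinh=3.416965; start (x,ẋ)=(0.167121, -0.388285) → end (x,ẋ)=(-1.031440, -4.277593)

x = -1.0314, ẋ = -4.2776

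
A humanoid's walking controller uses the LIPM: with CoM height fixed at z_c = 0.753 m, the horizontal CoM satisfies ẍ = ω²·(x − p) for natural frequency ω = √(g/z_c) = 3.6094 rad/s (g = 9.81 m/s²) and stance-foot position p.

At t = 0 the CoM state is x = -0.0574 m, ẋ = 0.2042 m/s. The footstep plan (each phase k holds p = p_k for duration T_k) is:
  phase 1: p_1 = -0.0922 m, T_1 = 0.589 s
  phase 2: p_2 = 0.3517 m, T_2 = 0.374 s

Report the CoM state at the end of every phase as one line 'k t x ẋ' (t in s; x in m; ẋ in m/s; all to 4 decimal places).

1 0.5890 0.2894 1.3867
2 0.9630 0.9146 2.4495

phase 1: p=-0.0922, T=0.589, ωT=2.125937, cosh=4.250032, sinh=4.130711; start (x,ẋ)=(-0.057400, 0.204200) → end (x,ẋ)=(0.289394, 1.386703)
phase 2: p=0.3517, T=0.374, ωT=1.349916, cosh=2.058181, sinh=1.798919; start (x,ẋ)=(0.289394, 1.386703) → end (x,ẋ)=(0.914594, 2.449533)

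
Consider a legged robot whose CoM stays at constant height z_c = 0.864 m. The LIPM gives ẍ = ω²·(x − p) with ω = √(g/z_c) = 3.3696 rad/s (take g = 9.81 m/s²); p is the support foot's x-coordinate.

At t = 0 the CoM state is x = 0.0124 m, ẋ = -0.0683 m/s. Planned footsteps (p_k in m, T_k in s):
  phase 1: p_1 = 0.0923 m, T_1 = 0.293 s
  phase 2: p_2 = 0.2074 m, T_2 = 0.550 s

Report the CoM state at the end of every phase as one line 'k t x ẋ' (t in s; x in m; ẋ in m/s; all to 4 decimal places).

1 0.2930 -0.0532 -0.4155
2 0.8430 -1.0283 -4.0913

phase 1: p=0.0923, T=0.293, ωT=0.987293, cosh=1.528271, sinh=1.155687; start (x,ẋ)=(0.012400, -0.068300) → end (x,ẋ)=(-0.053234, -0.415528)
phase 2: p=0.2074, T=0.550, ωT=1.853280, cosh=3.268718, sinh=3.111996; start (x,ẋ)=(-0.053234, -0.415528) → end (x,ẋ)=(-1.028300, -4.091299)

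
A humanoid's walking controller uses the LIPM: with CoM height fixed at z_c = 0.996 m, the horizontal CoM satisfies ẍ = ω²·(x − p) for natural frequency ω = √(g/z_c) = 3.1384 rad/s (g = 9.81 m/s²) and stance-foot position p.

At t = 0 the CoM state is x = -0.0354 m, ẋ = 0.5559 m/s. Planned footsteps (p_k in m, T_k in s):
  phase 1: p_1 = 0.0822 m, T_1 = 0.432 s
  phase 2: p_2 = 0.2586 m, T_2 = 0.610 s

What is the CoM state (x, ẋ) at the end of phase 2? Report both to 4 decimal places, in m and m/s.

x = 0.4250, ẋ = 0.6391

phase 1: p=0.0822, T=0.432, ωT=1.355789, cosh=2.068782, sinh=1.811038; start (x,ẋ)=(-0.035400, 0.555900) → end (x,ẋ)=(0.159698, 0.481626)
phase 2: p=0.2586, T=0.610, ωT=1.914424, cosh=3.465229, sinh=3.317802; start (x,ẋ)=(0.159698, 0.481626) → end (x,ẋ)=(0.425038, 0.639113)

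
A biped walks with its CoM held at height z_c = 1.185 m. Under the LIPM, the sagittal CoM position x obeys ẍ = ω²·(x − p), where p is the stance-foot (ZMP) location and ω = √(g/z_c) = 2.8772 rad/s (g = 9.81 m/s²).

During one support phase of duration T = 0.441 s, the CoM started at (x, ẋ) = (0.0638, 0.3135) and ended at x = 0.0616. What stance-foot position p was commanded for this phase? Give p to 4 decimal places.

ωT = 2.8772·0.441 = 1.268845; cosh(ωT) = 1.918949, sinh(ωT) = 1.637793
x(T) = p + (x₀−p)·cosh(ωT) + (ẋ₀/ω)·sinh(ωT) ⇒ p·(1 − cosh) = x(T) − x₀·cosh − (ẋ₀/ω)·sinh
numerator   = 0.0616 − (0.0638)·1.918949 − (0.3135/2.8772)·1.637793 = -0.239283
denominator = 1 − 1.918949 = -0.918949
p = -0.239283 / -0.918949 = 0.2604

p = 0.2604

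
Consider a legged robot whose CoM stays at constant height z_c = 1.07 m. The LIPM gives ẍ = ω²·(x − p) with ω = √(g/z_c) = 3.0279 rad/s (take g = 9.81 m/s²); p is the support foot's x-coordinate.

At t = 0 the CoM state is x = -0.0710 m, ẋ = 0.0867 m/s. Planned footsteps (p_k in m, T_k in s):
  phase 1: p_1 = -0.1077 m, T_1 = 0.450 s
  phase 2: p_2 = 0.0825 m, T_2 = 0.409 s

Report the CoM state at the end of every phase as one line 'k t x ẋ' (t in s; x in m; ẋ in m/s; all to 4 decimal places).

phase 1: p=-0.1077, T=0.450, ωT=1.362555, cosh=2.081083, sinh=1.825077; start (x,ẋ)=(-0.071000, 0.086700) → end (x,ẋ)=(0.020934, 0.383240)
phase 2: p=0.0825, T=0.409, ωT=1.238411, cosh=1.869986, sinh=1.580141; start (x,ẋ)=(0.020934, 0.383240) → end (x,ẋ)=(0.167371, 0.422092)

1 0.4500 0.0209 0.3832
2 0.8590 0.1674 0.4221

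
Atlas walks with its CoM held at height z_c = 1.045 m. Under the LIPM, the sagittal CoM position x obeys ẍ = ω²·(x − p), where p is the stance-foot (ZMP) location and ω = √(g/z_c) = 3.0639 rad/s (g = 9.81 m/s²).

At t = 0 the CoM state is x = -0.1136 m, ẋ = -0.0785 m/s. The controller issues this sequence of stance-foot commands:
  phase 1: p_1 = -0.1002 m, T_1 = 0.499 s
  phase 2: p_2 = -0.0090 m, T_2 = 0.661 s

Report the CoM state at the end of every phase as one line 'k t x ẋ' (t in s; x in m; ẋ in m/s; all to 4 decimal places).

phase 1: p=-0.1002, T=0.499, ωT=1.528886, cosh=2.414906, sinh=2.198129; start (x,ẋ)=(-0.113600, -0.078500) → end (x,ẋ)=(-0.188878, -0.279817)
phase 2: p=-0.0090, T=0.661, ωT=2.025238, cosh=3.854938, sinh=3.722976; start (x,ẋ)=(-0.188878, -0.279817) → end (x,ẋ)=(-1.042427, -3.130513)

1 0.4990 -0.1889 -0.2798
2 1.1600 -1.0424 -3.1305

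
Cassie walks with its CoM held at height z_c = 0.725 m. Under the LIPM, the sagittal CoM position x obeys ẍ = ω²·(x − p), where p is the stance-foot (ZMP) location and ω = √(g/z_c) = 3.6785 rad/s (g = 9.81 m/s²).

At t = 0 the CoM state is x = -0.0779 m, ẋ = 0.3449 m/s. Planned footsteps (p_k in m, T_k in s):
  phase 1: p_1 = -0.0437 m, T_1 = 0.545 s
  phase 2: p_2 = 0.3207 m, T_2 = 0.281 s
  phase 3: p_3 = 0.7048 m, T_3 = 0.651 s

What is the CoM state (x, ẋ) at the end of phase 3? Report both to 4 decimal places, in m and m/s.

phase 1: p=-0.0437, T=0.545, ωT=2.004783, cosh=3.779584, sinh=3.644895; start (x,ẋ)=(-0.077900, 0.344900) → end (x,ẋ)=(0.168787, 0.845034)
phase 2: p=0.3207, T=0.281, ωT=1.033659, cosh=1.583518, sinh=1.227815; start (x,ẋ)=(0.168787, 0.845034) → end (x,ẋ)=(0.362200, 0.652010)
phase 3: p=0.7048, T=0.651, ωT=2.394704, cosh=5.528073, sinh=5.436873; start (x,ẋ)=(0.362200, 0.652010) → end (x,ẋ)=(-0.225438, -3.247481)

x = -0.2254, ẋ = -3.2475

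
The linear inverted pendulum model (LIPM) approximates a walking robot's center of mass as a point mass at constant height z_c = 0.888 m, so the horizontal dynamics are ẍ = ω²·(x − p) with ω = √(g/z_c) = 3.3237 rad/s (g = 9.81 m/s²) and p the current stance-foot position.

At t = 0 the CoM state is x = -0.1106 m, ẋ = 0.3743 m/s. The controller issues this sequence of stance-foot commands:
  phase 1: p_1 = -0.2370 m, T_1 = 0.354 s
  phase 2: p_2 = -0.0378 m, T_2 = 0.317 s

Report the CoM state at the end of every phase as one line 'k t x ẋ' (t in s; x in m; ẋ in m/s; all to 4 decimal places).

1 0.3540 0.1527 1.2812
2 0.6710 0.7542 2.8583

phase 1: p=-0.2370, T=0.354, ωT=1.176590, cosh=1.775812, sinh=1.467483; start (x,ẋ)=(-0.110600, 0.374300) → end (x,ẋ)=(0.152724, 1.281199)
phase 2: p=-0.0378, T=0.317, ωT=1.053613, cosh=1.608335, sinh=1.259659; start (x,ẋ)=(0.152724, 1.281199) → end (x,ẋ)=(0.754192, 2.858269)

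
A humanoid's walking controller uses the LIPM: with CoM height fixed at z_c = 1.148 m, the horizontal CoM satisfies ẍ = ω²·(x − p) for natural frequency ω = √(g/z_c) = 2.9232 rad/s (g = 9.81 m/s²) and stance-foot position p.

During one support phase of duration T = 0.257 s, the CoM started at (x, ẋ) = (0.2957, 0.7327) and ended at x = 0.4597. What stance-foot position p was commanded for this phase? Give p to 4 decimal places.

ωT = 2.9232·0.257 = 0.751262; cosh(ωT) = 1.295722, sinh(ωT) = 0.823952
x(T) = p + (x₀−p)·cosh(ωT) + (ẋ₀/ω)·sinh(ωT) ⇒ p·(1 − cosh) = x(T) − x₀·cosh − (ẋ₀/ω)·sinh
numerator   = 0.4597 − (0.2957)·1.295722 − (0.7327/2.9232)·0.823952 = -0.129969
denominator = 1 − 1.295722 = -0.295722
p = -0.129969 / -0.295722 = 0.4395

p = 0.4395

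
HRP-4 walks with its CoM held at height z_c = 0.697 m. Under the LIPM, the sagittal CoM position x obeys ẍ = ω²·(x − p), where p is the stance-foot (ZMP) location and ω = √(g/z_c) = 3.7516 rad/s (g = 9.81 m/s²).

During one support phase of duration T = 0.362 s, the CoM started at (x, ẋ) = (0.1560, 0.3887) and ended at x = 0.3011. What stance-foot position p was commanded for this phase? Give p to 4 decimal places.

ωT = 3.7516·0.362 = 1.358079; cosh(ωT) = 2.072935, sinh(ωT) = 1.815781
x(T) = p + (x₀−p)·cosh(ωT) + (ẋ₀/ω)·sinh(ωT) ⇒ p·(1 − cosh) = x(T) − x₀·cosh − (ẋ₀/ω)·sinh
numerator   = 0.3011 − (0.1560)·2.072935 − (0.3887/3.7516)·1.815781 = -0.210409
denominator = 1 − 2.072935 = -1.072935
p = -0.210409 / -1.072935 = 0.1961

p = 0.1961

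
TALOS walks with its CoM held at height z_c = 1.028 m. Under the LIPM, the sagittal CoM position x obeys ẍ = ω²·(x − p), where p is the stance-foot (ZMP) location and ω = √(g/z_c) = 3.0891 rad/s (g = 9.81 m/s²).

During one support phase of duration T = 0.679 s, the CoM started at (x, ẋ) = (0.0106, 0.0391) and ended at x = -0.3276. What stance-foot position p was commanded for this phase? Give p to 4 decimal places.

p = 0.1347

ωT = 3.0891·0.679 = 2.097499; cosh(ωT) = 4.134267, sinh(ωT) = 4.011504
x(T) = p + (x₀−p)·cosh(ωT) + (ẋ₀/ω)·sinh(ωT) ⇒ p·(1 − cosh) = x(T) − x₀·cosh − (ẋ₀/ω)·sinh
numerator   = -0.3276 − (0.0106)·4.134267 − (0.0391/3.0891)·4.011504 = -0.422198
denominator = 1 − 4.134267 = -3.134267
p = -0.422198 / -3.134267 = 0.1347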